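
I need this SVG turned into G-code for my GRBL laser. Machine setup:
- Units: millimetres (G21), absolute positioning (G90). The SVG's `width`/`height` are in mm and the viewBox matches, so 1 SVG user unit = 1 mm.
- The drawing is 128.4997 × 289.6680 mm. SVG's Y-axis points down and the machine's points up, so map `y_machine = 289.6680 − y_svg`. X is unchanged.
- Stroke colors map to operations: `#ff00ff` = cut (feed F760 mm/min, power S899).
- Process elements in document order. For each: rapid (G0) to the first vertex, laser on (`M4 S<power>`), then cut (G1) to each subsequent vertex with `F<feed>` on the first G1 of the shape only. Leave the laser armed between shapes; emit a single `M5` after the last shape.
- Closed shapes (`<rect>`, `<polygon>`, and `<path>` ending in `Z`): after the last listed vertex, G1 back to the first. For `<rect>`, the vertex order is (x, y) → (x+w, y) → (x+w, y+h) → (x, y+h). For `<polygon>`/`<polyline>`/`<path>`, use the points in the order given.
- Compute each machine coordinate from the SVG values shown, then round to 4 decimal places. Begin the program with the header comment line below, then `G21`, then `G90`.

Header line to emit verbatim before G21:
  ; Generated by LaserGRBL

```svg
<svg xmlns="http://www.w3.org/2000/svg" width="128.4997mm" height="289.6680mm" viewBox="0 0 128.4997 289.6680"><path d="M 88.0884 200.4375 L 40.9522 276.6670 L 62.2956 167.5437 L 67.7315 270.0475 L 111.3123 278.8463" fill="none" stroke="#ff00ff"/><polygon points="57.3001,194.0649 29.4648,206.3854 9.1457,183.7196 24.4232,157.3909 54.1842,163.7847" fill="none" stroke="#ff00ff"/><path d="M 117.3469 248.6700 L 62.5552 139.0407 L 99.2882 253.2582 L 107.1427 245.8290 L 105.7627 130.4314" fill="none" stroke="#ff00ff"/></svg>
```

; Generated by LaserGRBL
G21
G90
G0 X88.0884 Y89.2305
M4 S899
G1 X40.9522 Y13.0010 F760
G1 X62.2956 Y122.1243
G1 X67.7315 Y19.6205
G1 X111.3123 Y10.8217
G0 X57.3001 Y95.6031
M4 S899
G1 X29.4648 Y83.2826 F760
G1 X9.1457 Y105.9484
G1 X24.4232 Y132.2771
G1 X54.1842 Y125.8833
G1 X57.3001 Y95.6031
G0 X117.3469 Y40.9980
M4 S899
G1 X62.5552 Y150.6273 F760
G1 X99.2882 Y36.4098
G1 X107.1427 Y43.8390
G1 X105.7627 Y159.2366
M5

viewBox `0 0 128.4997 289.6680` with mm width/height → 1 unit = 1 mm. Flip: y_m = 289.6680 − y_svg.

**Shape 1** — `<path>` open polyline, stroke `#ff00ff` → cut (S899, F760). Machine vertices: (88.0884,89.2305) → (40.9522,13.0010) → (62.2956,122.1243) → (67.7315,19.6205) → (111.3123,10.8217). Open path.

**Shape 2** — `<polygon>` regular polygon, stroke `#ff00ff` → cut (S899, F760). Machine vertices: (57.3001,95.6031) → (29.4648,83.2826) → (9.1457,105.9484) → (24.4232,132.2771) → (54.1842,125.8833) → (57.3001,95.6031). Closed: final G1 returns to the first vertex.

**Shape 3** — `<path>` open polyline, stroke `#ff00ff` → cut (S899, F760). Machine vertices: (117.3469,40.9980) → (62.5552,150.6273) → (99.2882,36.4098) → (107.1427,43.8390) → (105.7627,159.2366). Open path.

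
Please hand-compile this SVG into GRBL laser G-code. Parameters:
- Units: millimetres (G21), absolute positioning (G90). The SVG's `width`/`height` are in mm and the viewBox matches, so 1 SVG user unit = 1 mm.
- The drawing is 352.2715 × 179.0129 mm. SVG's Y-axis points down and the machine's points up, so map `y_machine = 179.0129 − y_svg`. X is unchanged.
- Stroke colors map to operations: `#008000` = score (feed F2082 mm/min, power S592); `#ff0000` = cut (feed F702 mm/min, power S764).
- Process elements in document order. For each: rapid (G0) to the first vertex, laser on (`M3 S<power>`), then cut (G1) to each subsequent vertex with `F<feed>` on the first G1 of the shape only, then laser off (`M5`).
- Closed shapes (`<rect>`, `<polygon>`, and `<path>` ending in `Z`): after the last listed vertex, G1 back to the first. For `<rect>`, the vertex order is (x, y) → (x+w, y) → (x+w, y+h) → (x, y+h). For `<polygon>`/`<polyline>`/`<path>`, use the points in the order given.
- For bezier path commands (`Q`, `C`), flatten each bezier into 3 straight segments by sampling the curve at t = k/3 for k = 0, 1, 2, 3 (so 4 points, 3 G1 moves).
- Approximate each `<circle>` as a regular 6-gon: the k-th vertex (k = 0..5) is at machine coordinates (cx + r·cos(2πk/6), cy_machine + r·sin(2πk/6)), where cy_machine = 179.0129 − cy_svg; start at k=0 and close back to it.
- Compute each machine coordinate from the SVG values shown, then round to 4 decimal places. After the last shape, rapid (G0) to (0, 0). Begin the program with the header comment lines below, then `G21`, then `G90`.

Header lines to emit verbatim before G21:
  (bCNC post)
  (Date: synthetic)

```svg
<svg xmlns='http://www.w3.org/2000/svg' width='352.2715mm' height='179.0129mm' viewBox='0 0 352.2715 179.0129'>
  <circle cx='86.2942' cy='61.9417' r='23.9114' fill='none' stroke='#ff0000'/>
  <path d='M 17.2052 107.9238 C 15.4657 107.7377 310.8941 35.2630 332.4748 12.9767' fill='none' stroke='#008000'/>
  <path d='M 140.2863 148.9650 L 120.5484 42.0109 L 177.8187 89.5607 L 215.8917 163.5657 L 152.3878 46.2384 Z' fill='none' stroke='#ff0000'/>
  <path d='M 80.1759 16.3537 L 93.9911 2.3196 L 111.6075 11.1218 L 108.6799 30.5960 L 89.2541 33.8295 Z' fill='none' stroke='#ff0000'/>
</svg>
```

(bCNC post)
(Date: synthetic)
G21
G90
G0 X110.2056 Y117.0712
M3 S764
G1 X98.2499 Y137.7791 F702
G1 X74.3385 Y137.7791
G1 X62.3828 Y117.0712
G1 X74.3385 Y96.3633
G1 X98.2499 Y96.3633
G1 X110.2056 Y117.0712
M5
G0 X17.2052 Y71.0891
M3 S592
G1 X93.3729 Y90.8352 F2082
G1 X240.7603 Y131.5566
G1 X332.4748 Y166.0362
M5
G0 X140.2863 Y30.0479
M3 S764
G1 X120.5484 Y137.0020 F702
G1 X177.8187 Y89.4522
G1 X215.8917 Y15.4472
G1 X152.3878 Y132.7745
G1 X140.2863 Y30.0479
M5
G0 X80.1759 Y162.6592
M3 S764
G1 X93.9911 Y176.6933 F702
G1 X111.6075 Y167.8911
G1 X108.6799 Y148.4169
G1 X89.2541 Y145.1834
G1 X80.1759 Y162.6592
M5
G0 X0.0000 Y0.0000

1 u = 1 mm; y_m = 179.0129 − y.

[1] `<circle>` circle, #ff0000→cut S764 F702: (110.2056,117.0712) → (98.2499,137.7791) → (74.3385,137.7791) → (62.3828,117.0712) → (74.3385,96.3633) → (98.2499,96.3633) → (110.2056,117.0712) (closed)

[2] `<path>` cubic bezier, #008000→score S592 F2082: (17.2052,71.0891) → (93.3729,90.8352) → (240.7603,131.5566) → (332.4748,166.0362)

[3] `<path>` closed polygon, #ff0000→cut S764 F702: (140.2863,30.0479) → (120.5484,137.0020) → (177.8187,89.4522) → (215.8917,15.4472) → (152.3878,132.7745) → (140.2863,30.0479) (closed)

[4] `<path>` regular polygon, #ff0000→cut S764 F702: (80.1759,162.6592) → (93.9911,176.6933) → (111.6075,167.8911) → (108.6799,148.4169) → (89.2541,145.1834) → (80.1759,162.6592) (closed)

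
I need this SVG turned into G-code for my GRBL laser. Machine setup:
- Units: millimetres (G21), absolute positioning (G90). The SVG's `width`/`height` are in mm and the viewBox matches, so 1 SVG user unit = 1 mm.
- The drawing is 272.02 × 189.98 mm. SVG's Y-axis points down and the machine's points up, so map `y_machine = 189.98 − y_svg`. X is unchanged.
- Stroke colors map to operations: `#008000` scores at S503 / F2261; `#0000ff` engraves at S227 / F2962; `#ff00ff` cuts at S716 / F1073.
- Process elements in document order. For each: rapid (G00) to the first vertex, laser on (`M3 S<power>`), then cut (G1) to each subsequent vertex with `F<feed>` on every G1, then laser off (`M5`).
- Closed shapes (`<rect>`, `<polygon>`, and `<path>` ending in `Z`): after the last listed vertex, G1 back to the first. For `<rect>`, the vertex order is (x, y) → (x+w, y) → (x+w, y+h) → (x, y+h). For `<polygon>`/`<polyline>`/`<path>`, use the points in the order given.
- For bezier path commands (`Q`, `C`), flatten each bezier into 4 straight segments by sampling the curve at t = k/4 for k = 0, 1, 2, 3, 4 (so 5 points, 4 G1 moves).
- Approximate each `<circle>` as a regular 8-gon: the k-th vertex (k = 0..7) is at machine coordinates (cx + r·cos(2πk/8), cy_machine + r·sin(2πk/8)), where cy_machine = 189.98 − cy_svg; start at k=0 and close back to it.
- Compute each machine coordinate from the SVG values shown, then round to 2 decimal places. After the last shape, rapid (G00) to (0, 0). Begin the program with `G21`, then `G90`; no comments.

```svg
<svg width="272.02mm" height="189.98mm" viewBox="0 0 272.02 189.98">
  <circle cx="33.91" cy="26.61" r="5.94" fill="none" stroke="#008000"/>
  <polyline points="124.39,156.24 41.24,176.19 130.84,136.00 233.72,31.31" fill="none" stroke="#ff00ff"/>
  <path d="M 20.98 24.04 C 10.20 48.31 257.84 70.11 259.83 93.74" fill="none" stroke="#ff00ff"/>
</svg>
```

Since the viewBox matches the mm dimensions, user units are millimetres directly. The only transform is the Y-flip y_m = 189.98 − y_svg.

Shape 1 is a circle drawn with `<circle>`. Its stroke #008000 means score at S503, F2261. After flipping Y the toolpath is (39.85,163.37) → (38.11,167.57) → (33.91,169.31) → (29.71,167.57) → (27.97,163.37) → (29.71,159.17) → (33.91,157.43) → (38.11,159.17) → (39.85,163.37), returning to the start.

Shape 2 is a open polyline drawn with `<polyline>`. Its stroke #ff00ff means cut at S716, F1073. After flipping Y the toolpath is (124.39,33.74) → (41.24,13.79) → (130.84,53.98) → (233.72,158.67).

Shape 3 is a cubic bezier drawn with `<path>`. Its stroke #ff00ff means cut at S716, F1073. After flipping Y the toolpath is (20.98,165.94) → (53.47,148.13) → (135.62,130.85) → (220.15,113.69) → (259.83,96.24).

G21
G90
G00 X39.85 Y163.37
M3 S503
G1 X38.11 Y167.57 F2261
G1 X33.91 Y169.31 F2261
G1 X29.71 Y167.57 F2261
G1 X27.97 Y163.37 F2261
G1 X29.71 Y159.17 F2261
G1 X33.91 Y157.43 F2261
G1 X38.11 Y159.17 F2261
G1 X39.85 Y163.37 F2261
M5
G00 X124.39 Y33.74
M3 S716
G1 X41.24 Y13.79 F1073
G1 X130.84 Y53.98 F1073
G1 X233.72 Y158.67 F1073
M5
G00 X20.98 Y165.94
M3 S716
G1 X53.47 Y148.13 F1073
G1 X135.62 Y130.85 F1073
G1 X220.15 Y113.69 F1073
G1 X259.83 Y96.24 F1073
M5
G00 X0.00 Y0.00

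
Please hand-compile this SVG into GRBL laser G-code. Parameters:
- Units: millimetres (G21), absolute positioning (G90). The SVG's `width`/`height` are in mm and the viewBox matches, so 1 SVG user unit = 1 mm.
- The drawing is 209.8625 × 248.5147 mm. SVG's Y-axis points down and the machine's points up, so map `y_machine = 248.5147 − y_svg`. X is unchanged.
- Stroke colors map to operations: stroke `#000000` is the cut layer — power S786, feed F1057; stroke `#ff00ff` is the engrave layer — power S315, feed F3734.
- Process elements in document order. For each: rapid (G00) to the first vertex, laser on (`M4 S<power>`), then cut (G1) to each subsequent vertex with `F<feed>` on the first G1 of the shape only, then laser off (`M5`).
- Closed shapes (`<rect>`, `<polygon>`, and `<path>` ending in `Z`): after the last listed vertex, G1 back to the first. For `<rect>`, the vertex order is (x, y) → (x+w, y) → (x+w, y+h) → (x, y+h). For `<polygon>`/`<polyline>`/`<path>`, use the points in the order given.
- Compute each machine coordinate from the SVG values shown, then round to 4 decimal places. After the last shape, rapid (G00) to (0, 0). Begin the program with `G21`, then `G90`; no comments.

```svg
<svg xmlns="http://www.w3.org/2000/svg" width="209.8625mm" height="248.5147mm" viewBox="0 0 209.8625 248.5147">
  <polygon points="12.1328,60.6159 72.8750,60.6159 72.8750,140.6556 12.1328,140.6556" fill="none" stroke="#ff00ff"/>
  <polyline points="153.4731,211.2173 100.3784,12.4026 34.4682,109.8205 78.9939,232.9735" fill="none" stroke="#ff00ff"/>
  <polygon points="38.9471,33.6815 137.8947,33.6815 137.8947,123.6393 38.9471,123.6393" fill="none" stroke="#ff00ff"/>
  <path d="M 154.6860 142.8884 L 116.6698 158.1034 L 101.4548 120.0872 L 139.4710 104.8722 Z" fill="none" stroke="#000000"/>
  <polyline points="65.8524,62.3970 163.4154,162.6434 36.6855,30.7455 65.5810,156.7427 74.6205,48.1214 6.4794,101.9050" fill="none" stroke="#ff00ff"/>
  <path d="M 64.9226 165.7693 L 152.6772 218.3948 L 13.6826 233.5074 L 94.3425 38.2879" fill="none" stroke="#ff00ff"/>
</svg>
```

G21
G90
G00 X12.1328 Y187.8988
M4 S315
G1 X72.8750 Y187.8988 F3734
G1 X72.8750 Y107.8591
G1 X12.1328 Y107.8591
G1 X12.1328 Y187.8988
M5
G00 X153.4731 Y37.2974
M4 S315
G1 X100.3784 Y236.1121 F3734
G1 X34.4682 Y138.6942
G1 X78.9939 Y15.5412
M5
G00 X38.9471 Y214.8332
M4 S315
G1 X137.8947 Y214.8332 F3734
G1 X137.8947 Y124.8754
G1 X38.9471 Y124.8754
G1 X38.9471 Y214.8332
M5
G00 X154.6860 Y105.6263
M4 S786
G1 X116.6698 Y90.4113 F1057
G1 X101.4548 Y128.4275
G1 X139.4710 Y143.6425
G1 X154.6860 Y105.6263
M5
G00 X65.8524 Y186.1177
M4 S315
G1 X163.4154 Y85.8713 F3734
G1 X36.6855 Y217.7692
G1 X65.5810 Y91.7720
G1 X74.6205 Y200.3933
G1 X6.4794 Y146.6097
M5
G00 X64.9226 Y82.7454
M4 S315
G1 X152.6772 Y30.1199 F3734
G1 X13.6826 Y15.0073
G1 X94.3425 Y210.2268
M5
G00 X0.0000 Y0.0000

viewBox `0 0 209.8625 248.5147` with mm width/height → 1 unit = 1 mm. Flip: y_m = 248.5147 − y_svg.

**Shape 1** — `<polygon>` rectangle, stroke `#ff00ff` → engrave (S315, F3734). Machine vertices: (12.1328,187.8988) → (72.8750,187.8988) → (72.8750,107.8591) → (12.1328,107.8591) → (12.1328,187.8988). Closed: final G1 returns to the first vertex.

**Shape 2** — `<polyline>` open polyline, stroke `#ff00ff` → engrave (S315, F3734). Machine vertices: (153.4731,37.2974) → (100.3784,236.1121) → (34.4682,138.6942) → (78.9939,15.5412). Open path.

**Shape 3** — `<polygon>` rectangle, stroke `#ff00ff` → engrave (S315, F3734). Machine vertices: (38.9471,214.8332) → (137.8947,214.8332) → (137.8947,124.8754) → (38.9471,124.8754) → (38.9471,214.8332). Closed: final G1 returns to the first vertex.

**Shape 4** — `<path>` regular polygon, stroke `#000000` → cut (S786, F1057). Machine vertices: (154.6860,105.6263) → (116.6698,90.4113) → (101.4548,128.4275) → (139.4710,143.6425) → (154.6860,105.6263). Closed: final G1 returns to the first vertex.

**Shape 5** — `<polyline>` open polyline, stroke `#ff00ff` → engrave (S315, F3734). Machine vertices: (65.8524,186.1177) → (163.4154,85.8713) → (36.6855,217.7692) → (65.5810,91.7720) → (74.6205,200.3933) → (6.4794,146.6097). Open path.

**Shape 6** — `<path>` open polyline, stroke `#ff00ff` → engrave (S315, F3734). Machine vertices: (64.9226,82.7454) → (152.6772,30.1199) → (13.6826,15.0073) → (94.3425,210.2268). Open path.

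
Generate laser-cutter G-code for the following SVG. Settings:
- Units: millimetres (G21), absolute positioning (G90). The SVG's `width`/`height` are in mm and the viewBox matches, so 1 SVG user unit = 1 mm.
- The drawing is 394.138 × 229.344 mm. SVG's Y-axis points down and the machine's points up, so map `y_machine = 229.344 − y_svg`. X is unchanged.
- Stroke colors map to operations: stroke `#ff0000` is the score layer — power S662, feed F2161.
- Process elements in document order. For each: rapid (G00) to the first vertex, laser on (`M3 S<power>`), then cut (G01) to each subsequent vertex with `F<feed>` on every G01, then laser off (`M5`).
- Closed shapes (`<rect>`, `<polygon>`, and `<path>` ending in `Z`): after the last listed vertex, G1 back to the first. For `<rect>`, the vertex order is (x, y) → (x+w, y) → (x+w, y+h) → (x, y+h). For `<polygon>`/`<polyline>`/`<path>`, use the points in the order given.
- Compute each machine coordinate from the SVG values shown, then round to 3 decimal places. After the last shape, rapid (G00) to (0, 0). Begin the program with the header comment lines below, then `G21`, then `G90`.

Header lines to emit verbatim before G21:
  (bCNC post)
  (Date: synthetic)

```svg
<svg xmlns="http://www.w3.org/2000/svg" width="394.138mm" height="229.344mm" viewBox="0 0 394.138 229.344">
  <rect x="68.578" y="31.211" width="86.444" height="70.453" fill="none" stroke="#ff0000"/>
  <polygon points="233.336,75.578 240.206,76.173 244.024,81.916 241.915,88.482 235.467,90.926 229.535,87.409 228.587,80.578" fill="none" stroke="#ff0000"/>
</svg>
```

Since the viewBox matches the mm dimensions, user units are millimetres directly. The only transform is the Y-flip y_m = 229.344 − y_svg.

Shape 1 is a rectangle drawn with `<rect>`. Its stroke #ff0000 means score at S662, F2161. After flipping Y the toolpath is (68.578,198.133) → (155.022,198.133) → (155.022,127.680) → (68.578,127.680) → (68.578,198.133), returning to the start.

Shape 2 is a regular polygon drawn with `<polygon>`. Its stroke #ff0000 means score at S662, F2161. After flipping Y the toolpath is (233.336,153.766) → (240.206,153.171) → (244.024,147.428) → (241.915,140.862) → (235.467,138.418) → (229.535,141.935) → (228.587,148.766) → (233.336,153.766), returning to the start.

(bCNC post)
(Date: synthetic)
G21
G90
G00 X68.578 Y198.133
M3 S662
G01 X155.022 Y198.133 F2161
G01 X155.022 Y127.680 F2161
G01 X68.578 Y127.680 F2161
G01 X68.578 Y198.133 F2161
M5
G00 X233.336 Y153.766
M3 S662
G01 X240.206 Y153.171 F2161
G01 X244.024 Y147.428 F2161
G01 X241.915 Y140.862 F2161
G01 X235.467 Y138.418 F2161
G01 X229.535 Y141.935 F2161
G01 X228.587 Y148.766 F2161
G01 X233.336 Y153.766 F2161
M5
G00 X0.000 Y0.000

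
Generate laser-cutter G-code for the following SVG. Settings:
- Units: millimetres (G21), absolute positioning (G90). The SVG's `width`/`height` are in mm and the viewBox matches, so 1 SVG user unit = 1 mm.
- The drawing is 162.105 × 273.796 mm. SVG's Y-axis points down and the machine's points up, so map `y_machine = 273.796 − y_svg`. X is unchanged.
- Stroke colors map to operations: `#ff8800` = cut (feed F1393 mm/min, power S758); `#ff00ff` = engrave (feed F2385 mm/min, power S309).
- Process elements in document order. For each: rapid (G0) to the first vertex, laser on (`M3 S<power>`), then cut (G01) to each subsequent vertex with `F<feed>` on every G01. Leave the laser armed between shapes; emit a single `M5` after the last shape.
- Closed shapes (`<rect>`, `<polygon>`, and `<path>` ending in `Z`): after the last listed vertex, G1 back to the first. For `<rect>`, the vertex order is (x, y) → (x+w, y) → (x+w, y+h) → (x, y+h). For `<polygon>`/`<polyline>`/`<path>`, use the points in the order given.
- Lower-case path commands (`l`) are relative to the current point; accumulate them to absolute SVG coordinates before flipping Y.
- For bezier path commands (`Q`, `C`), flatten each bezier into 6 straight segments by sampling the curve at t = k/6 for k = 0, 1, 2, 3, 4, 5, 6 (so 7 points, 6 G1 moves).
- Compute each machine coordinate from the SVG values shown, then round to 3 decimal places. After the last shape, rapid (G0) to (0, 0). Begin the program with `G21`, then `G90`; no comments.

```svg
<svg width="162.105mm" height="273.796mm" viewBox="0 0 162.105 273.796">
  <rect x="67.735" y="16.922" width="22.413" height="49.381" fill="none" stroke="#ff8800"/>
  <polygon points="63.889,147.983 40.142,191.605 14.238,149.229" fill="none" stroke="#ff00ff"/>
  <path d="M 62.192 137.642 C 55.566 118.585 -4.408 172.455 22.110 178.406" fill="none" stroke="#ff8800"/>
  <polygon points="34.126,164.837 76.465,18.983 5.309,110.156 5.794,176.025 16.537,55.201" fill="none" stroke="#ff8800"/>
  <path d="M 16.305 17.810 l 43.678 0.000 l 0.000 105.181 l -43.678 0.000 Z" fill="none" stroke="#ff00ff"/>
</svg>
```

G21
G90
G0 X67.735 Y256.874
M3 S758
G01 X90.148 Y256.874 F1393
G01 X90.148 Y207.493 F1393
G01 X67.735 Y207.493 F1393
G01 X67.735 Y256.874 F1393
G0 X63.889 Y125.813
M3 S309
G01 X40.142 Y82.191 F2385
G01 X14.238 Y124.567 F2385
G01 X63.889 Y125.813 F2385
G0 X62.192 Y136.154
M3 S758
G01 X55.081 Y140.165 F1393
G01 X42.963 Y135.378 F1393
G01 X29.722 Y125.150 F1393
G01 X19.243 Y112.838 F1393
G01 X15.411 Y101.799 F1393
G01 X22.110 Y95.390 F1393
G0 X34.126 Y108.959
M3 S758
G01 X76.465 Y254.813 F1393
G01 X5.309 Y163.640 F1393
G01 X5.794 Y97.771 F1393
G01 X16.537 Y218.595 F1393
G01 X34.126 Y108.959 F1393
G0 X16.305 Y255.986
M3 S309
G01 X59.983 Y255.986 F2385
G01 X59.983 Y150.805 F2385
G01 X16.305 Y150.805 F2385
G01 X16.305 Y255.986 F2385
M5
G0 X0.000 Y0.000

Since the viewBox matches the mm dimensions, user units are millimetres directly. The only transform is the Y-flip y_m = 273.796 − y_svg.

Shape 1 is a rectangle drawn with `<rect>`. Its stroke #ff8800 means cut at S758, F1393. After flipping Y the toolpath is (67.735,256.874) → (90.148,256.874) → (90.148,207.493) → (67.735,207.493) → (67.735,256.874), returning to the start.

Shape 2 is a regular polygon drawn with `<polygon>`. Its stroke #ff00ff means engrave at S309, F2385. After flipping Y the toolpath is (63.889,125.813) → (40.142,82.191) → (14.238,124.567) → (63.889,125.813), returning to the start.

Shape 3 is a cubic bezier drawn with `<path>`. Its stroke #ff8800 means cut at S758, F1393. After flipping Y the toolpath is (62.192,136.154) → (55.081,140.165) → (42.963,135.378) → (29.722,125.150) → (19.243,112.838) → (15.411,101.799) → (22.110,95.390).

Shape 4 is a closed polygon drawn with `<polygon>`. Its stroke #ff8800 means cut at S758, F1393. After flipping Y the toolpath is (34.126,108.959) → (76.465,254.813) → (5.309,163.640) → (5.794,97.771) → (16.537,218.595) → (34.126,108.959), returning to the start.

Shape 5 is a rectangle drawn with `<path>`. Its stroke #ff00ff means engrave at S309, F2385. After flipping Y the toolpath is (16.305,255.986) → (59.983,255.986) → (59.983,150.805) → (16.305,150.805) → (16.305,255.986), returning to the start.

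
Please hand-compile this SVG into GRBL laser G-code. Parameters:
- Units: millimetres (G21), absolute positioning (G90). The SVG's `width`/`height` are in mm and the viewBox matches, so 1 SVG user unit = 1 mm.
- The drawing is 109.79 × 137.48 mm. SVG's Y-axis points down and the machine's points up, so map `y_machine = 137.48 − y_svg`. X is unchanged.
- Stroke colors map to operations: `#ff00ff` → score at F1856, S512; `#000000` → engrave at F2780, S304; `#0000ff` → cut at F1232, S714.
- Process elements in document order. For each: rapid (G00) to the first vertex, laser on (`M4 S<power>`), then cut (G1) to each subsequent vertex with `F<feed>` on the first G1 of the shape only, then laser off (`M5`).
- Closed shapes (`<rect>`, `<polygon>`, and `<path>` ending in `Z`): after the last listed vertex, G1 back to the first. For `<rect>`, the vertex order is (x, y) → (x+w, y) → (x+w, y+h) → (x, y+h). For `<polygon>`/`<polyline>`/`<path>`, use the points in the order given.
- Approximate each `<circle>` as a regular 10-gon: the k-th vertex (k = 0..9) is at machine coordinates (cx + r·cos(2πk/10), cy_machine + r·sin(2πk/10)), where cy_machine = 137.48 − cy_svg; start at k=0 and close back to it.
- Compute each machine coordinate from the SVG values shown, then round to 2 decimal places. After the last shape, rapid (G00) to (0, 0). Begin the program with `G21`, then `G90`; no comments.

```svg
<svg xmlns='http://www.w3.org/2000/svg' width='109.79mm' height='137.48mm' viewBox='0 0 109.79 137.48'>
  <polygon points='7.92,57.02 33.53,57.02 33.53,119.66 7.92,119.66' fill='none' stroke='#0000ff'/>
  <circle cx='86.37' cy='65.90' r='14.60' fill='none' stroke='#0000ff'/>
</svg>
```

1 u = 1 mm; y_m = 137.48 − y.

[1] `<polygon>` rectangle, #0000ff→cut S714 F1232: (7.92,80.46) → (33.53,80.46) → (33.53,17.82) → (7.92,17.82) → (7.92,80.46) (closed)

[2] `<circle>` circle, #0000ff→cut S714 F1232: (100.97,71.58) → (98.18,80.16) → (90.88,85.47) → (81.86,85.47) → (74.56,80.16) → (71.77,71.58) → (74.56,63.00) → (81.86,57.69) → (90.88,57.69) → (98.18,63.00) → (100.97,71.58) (closed)

G21
G90
G00 X7.92 Y80.46
M4 S714
G1 X33.53 Y80.46 F1232
G1 X33.53 Y17.82
G1 X7.92 Y17.82
G1 X7.92 Y80.46
M5
G00 X100.97 Y71.58
M4 S714
G1 X98.18 Y80.16 F1232
G1 X90.88 Y85.47
G1 X81.86 Y85.47
G1 X74.56 Y80.16
G1 X71.77 Y71.58
G1 X74.56 Y63.00
G1 X81.86 Y57.69
G1 X90.88 Y57.69
G1 X98.18 Y63.00
G1 X100.97 Y71.58
M5
G00 X0.00 Y0.00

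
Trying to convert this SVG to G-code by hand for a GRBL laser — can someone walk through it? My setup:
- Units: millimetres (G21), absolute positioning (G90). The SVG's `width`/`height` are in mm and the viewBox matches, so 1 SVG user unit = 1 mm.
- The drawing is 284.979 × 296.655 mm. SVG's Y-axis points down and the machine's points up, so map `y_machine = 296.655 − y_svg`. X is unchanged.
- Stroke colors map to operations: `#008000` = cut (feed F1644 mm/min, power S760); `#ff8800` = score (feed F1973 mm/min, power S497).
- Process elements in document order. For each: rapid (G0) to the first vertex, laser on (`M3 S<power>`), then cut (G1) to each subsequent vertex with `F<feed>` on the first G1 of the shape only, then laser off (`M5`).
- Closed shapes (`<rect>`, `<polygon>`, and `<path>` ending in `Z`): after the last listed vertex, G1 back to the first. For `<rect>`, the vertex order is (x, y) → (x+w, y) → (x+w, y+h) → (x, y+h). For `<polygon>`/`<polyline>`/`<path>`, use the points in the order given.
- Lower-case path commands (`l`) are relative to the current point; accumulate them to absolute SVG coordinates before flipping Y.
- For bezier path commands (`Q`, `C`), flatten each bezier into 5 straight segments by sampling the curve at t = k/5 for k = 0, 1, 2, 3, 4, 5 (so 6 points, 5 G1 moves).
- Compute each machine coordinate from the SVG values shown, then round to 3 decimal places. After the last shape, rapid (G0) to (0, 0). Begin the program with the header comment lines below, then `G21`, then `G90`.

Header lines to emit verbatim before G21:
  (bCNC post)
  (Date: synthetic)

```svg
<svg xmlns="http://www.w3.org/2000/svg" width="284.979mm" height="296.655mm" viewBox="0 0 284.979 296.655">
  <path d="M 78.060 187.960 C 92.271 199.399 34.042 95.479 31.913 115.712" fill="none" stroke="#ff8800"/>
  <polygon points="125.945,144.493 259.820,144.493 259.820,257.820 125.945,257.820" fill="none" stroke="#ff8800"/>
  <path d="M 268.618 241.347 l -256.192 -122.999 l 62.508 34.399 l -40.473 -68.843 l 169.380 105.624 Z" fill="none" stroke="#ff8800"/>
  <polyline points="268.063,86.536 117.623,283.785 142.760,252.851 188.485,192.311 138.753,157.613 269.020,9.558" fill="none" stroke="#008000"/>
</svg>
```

(bCNC post)
(Date: synthetic)
G21
G90
G0 X78.060 Y108.695
M3 S497
G1 X78.922 Y113.759 F1973
G1 X68.569 Y135.012
G1 X53.169 Y160.958
G1 X38.894 Y180.101
G1 X31.913 Y180.943
M5
G0 X125.945 Y152.162
M3 S497
G1 X259.820 Y152.162 F1973
G1 X259.820 Y38.835
G1 X125.945 Y38.835
G1 X125.945 Y152.162
M5
G0 X268.618 Y55.308
M3 S497
G1 X12.426 Y178.307 F1973
G1 X74.934 Y143.908
G1 X34.461 Y212.751
G1 X203.841 Y107.127
G1 X268.618 Y55.308
M5
G0 X268.063 Y210.119
M3 S760
G1 X117.623 Y12.870 F1644
G1 X142.760 Y43.804
G1 X188.485 Y104.344
G1 X138.753 Y139.042
G1 X269.020 Y287.097
M5
G0 X0.000 Y0.000

Since the viewBox matches the mm dimensions, user units are millimetres directly. The only transform is the Y-flip y_m = 296.655 − y_svg.

Shape 1 is a cubic bezier drawn with `<path>`. Its stroke #ff8800 means score at S497, F1973. After flipping Y the toolpath is (78.060,108.695) → (78.922,113.759) → (68.569,135.012) → (53.169,160.958) → (38.894,180.101) → (31.913,180.943).

Shape 2 is a rectangle drawn with `<polygon>`. Its stroke #ff8800 means score at S497, F1973. After flipping Y the toolpath is (125.945,152.162) → (259.820,152.162) → (259.820,38.835) → (125.945,38.835) → (125.945,152.162), returning to the start.

Shape 3 is a closed polygon drawn with `<path>`. Its stroke #ff8800 means score at S497, F1973. After flipping Y the toolpath is (268.618,55.308) → (12.426,178.307) → (74.934,143.908) → (34.461,212.751) → (203.841,107.127) → (268.618,55.308), returning to the start.

Shape 4 is a open polyline drawn with `<polyline>`. Its stroke #008000 means cut at S760, F1644. After flipping Y the toolpath is (268.063,210.119) → (117.623,12.870) → (142.760,43.804) → (188.485,104.344) → (138.753,139.042) → (269.020,287.097).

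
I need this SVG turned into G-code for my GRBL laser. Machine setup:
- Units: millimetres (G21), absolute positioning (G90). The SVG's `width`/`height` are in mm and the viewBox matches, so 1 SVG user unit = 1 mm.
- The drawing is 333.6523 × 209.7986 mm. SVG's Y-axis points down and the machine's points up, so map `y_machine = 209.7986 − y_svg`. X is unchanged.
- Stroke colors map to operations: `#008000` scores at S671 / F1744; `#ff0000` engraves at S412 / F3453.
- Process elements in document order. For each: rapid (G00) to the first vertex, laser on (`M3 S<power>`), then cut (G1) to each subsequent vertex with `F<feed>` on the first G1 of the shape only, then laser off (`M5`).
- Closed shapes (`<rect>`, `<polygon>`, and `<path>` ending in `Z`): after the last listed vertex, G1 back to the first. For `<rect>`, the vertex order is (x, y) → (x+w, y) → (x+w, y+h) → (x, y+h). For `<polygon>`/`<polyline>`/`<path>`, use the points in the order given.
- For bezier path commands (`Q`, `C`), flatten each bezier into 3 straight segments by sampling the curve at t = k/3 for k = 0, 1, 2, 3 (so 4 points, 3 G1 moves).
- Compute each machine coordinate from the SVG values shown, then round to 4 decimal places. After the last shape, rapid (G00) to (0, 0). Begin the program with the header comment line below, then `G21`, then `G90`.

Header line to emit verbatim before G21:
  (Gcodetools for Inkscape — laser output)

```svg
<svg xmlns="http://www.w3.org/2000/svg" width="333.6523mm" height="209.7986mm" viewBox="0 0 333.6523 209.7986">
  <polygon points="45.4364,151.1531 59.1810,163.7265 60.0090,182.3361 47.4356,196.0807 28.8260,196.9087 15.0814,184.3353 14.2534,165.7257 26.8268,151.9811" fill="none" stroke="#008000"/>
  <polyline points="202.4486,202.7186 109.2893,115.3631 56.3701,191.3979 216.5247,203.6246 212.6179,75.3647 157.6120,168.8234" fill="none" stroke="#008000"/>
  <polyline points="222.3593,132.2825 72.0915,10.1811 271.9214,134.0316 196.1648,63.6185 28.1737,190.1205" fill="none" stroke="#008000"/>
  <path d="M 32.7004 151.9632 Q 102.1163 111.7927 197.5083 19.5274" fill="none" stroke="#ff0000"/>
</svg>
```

(Gcodetools for Inkscape — laser output)
G21
G90
G00 X45.4364 Y58.6455
M3 S671
G1 X59.1810 Y46.0721 F1744
G1 X60.0090 Y27.4625
G1 X47.4356 Y13.7179
G1 X28.8260 Y12.8899
G1 X15.0814 Y25.4633
G1 X14.2534 Y44.0729
G1 X26.8268 Y57.8175
G1 X45.4364 Y58.6455
M5
G00 X202.4486 Y7.0800
M3 S671
G1 X109.2893 Y94.4355 F1744
G1 X56.3701 Y18.4007
G1 X216.5247 Y6.1740
G1 X212.6179 Y134.4339
G1 X157.6120 Y40.9752
M5
G00 X222.3593 Y77.5161
M3 S671
G1 X72.0915 Y199.6175 F1744
G1 X271.9214 Y75.7670
G1 X196.1648 Y146.1801
G1 X28.1737 Y19.6781
M5
G00 X32.7004 Y57.8354
M3 S412
G1 X81.8639 Y90.4040 F3453
G1 X136.7999 Y134.5493
G1 X197.5083 Y190.2712
M5
G00 X0.0000 Y0.0000

Since the viewBox matches the mm dimensions, user units are millimetres directly. The only transform is the Y-flip y_m = 209.7986 − y_svg.

Shape 1 is a regular polygon drawn with `<polygon>`. Its stroke #008000 means score at S671, F1744. After flipping Y the toolpath is (45.4364,58.6455) → (59.1810,46.0721) → (60.0090,27.4625) → (47.4356,13.7179) → (28.8260,12.8899) → (15.0814,25.4633) → (14.2534,44.0729) → (26.8268,57.8175) → (45.4364,58.6455), returning to the start.

Shape 2 is a open polyline drawn with `<polyline>`. Its stroke #008000 means score at S671, F1744. After flipping Y the toolpath is (202.4486,7.0800) → (109.2893,94.4355) → (56.3701,18.4007) → (216.5247,6.1740) → (212.6179,134.4339) → (157.6120,40.9752).

Shape 3 is a open polyline drawn with `<polyline>`. Its stroke #008000 means score at S671, F1744. After flipping Y the toolpath is (222.3593,77.5161) → (72.0915,199.6175) → (271.9214,75.7670) → (196.1648,146.1801) → (28.1737,19.6781).

Shape 4 is a quadratic bezier drawn with `<path>`. Its stroke #ff0000 means engrave at S412, F3453. After flipping Y the toolpath is (32.7004,57.8354) → (81.8639,90.4040) → (136.7999,134.5493) → (197.5083,190.2712).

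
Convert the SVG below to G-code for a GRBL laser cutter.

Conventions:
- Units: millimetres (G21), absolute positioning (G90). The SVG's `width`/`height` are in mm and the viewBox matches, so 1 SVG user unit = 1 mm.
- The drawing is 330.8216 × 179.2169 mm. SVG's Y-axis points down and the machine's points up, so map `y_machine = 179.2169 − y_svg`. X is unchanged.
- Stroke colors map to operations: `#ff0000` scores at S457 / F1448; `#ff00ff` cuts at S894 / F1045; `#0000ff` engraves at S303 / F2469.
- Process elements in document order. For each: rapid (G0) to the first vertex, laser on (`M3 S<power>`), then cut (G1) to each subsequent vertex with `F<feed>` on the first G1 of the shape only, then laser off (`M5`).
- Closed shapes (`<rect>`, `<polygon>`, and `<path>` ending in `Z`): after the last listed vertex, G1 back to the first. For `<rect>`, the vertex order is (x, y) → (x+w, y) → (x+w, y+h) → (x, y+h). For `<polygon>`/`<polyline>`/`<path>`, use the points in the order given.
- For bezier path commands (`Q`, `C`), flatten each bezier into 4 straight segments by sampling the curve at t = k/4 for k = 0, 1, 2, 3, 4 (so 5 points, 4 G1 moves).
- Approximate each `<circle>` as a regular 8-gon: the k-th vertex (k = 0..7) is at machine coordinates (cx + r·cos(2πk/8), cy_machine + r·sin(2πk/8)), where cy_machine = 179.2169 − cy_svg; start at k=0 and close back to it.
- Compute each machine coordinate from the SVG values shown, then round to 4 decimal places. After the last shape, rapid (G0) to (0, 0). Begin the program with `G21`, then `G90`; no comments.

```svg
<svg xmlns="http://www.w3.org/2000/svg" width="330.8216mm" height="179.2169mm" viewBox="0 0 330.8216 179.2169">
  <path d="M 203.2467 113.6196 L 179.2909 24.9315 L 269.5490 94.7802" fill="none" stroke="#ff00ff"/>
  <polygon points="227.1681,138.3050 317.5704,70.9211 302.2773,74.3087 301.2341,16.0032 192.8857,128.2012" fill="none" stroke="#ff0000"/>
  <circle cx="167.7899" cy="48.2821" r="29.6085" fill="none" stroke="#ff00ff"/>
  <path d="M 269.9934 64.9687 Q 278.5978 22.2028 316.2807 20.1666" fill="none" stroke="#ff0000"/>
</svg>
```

Since the viewBox matches the mm dimensions, user units are millimetres directly. The only transform is the Y-flip y_m = 179.2169 − y_svg.

Shape 1 is a open polyline drawn with `<path>`. Its stroke #ff00ff means cut at S894, F1045. After flipping Y the toolpath is (203.2467,65.5973) → (179.2909,154.2854) → (269.5490,84.4367).

Shape 2 is a closed polygon drawn with `<polygon>`. Its stroke #ff0000 means score at S457, F1448. After flipping Y the toolpath is (227.1681,40.9119) → (317.5704,108.2958) → (302.2773,104.9082) → (301.2341,163.2137) → (192.8857,51.0157) → (227.1681,40.9119), returning to the start.

Shape 3 is a circle drawn with `<circle>`. Its stroke #ff00ff means cut at S894, F1045. After flipping Y the toolpath is (197.3984,130.9348) → (188.7263,151.8712) → (167.7899,160.5433) → (146.8535,151.8712) → (138.1814,130.9348) → (146.8535,109.9984) → (167.7899,101.3263) → (188.7263,109.9984) → (197.3984,130.9348), returning to the start.

Shape 4 is a quadratic bezier drawn with `<path>`. Its stroke #ff0000 means score at S457, F1448. After flipping Y the toolpath is (269.9934,114.2482) → (276.1130,133.0855) → (285.8674,146.8317) → (299.2567,155.4866) → (316.2807,159.0503).

G21
G90
G0 X203.2467 Y65.5973
M3 S894
G1 X179.2909 Y154.2854 F1045
G1 X269.5490 Y84.4367
M5
G0 X227.1681 Y40.9119
M3 S457
G1 X317.5704 Y108.2958 F1448
G1 X302.2773 Y104.9082
G1 X301.2341 Y163.2137
G1 X192.8857 Y51.0157
G1 X227.1681 Y40.9119
M5
G0 X197.3984 Y130.9348
M3 S894
G1 X188.7263 Y151.8712 F1045
G1 X167.7899 Y160.5433
G1 X146.8535 Y151.8712
G1 X138.1814 Y130.9348
G1 X146.8535 Y109.9984
G1 X167.7899 Y101.3263
G1 X188.7263 Y109.9984
G1 X197.3984 Y130.9348
M5
G0 X269.9934 Y114.2482
M3 S457
G1 X276.1130 Y133.0855 F1448
G1 X285.8674 Y146.8317
G1 X299.2567 Y155.4866
G1 X316.2807 Y159.0503
M5
G0 X0.0000 Y0.0000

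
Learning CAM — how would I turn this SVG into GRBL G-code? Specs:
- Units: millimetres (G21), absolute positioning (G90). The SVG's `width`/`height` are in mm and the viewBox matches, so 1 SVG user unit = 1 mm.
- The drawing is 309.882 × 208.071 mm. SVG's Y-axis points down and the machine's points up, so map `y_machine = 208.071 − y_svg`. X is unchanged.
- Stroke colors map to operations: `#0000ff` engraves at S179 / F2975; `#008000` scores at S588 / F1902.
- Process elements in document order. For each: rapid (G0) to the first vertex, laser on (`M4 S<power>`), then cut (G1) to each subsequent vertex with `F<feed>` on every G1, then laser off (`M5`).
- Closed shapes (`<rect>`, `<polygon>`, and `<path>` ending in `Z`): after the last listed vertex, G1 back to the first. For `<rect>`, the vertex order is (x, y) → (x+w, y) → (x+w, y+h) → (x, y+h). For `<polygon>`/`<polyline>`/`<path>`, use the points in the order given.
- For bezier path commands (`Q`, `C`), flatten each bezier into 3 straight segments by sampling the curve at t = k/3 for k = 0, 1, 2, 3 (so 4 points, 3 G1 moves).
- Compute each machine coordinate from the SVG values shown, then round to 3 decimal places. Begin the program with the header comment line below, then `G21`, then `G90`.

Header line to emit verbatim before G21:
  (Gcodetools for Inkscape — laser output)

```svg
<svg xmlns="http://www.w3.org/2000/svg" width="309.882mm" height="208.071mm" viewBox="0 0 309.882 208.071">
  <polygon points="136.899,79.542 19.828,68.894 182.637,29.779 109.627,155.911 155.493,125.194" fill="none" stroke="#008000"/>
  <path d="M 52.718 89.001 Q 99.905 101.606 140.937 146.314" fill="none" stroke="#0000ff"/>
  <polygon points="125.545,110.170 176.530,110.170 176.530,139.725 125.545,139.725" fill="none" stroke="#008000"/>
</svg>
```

(Gcodetools for Inkscape — laser output)
G21
G90
G0 X136.899 Y128.529
M4 S588
G1 X19.828 Y139.177 F1902
G1 X182.637 Y178.292 F1902
G1 X109.627 Y52.160 F1902
G1 X155.493 Y82.877 F1902
G1 X136.899 Y128.529 F1902
M5
G0 X52.718 Y119.070
M4 S179
G1 X83.492 Y107.100 F2975
G1 X112.898 Y87.995 F2975
G1 X140.937 Y61.757 F2975
M5
G0 X125.545 Y97.901
M4 S588
G1 X176.530 Y97.901 F1902
G1 X176.530 Y68.346 F1902
G1 X125.545 Y68.346 F1902
G1 X125.545 Y97.901 F1902
M5

1 u = 1 mm; y_m = 208.071 − y.

[1] `<polygon>` closed polygon, #008000→score S588 F1902: (136.899,128.529) → (19.828,139.177) → (182.637,178.292) → (109.627,52.160) → (155.493,82.877) → (136.899,128.529) (closed)

[2] `<path>` quadratic bezier, #0000ff→engrave S179 F2975: (52.718,119.070) → (83.492,107.100) → (112.898,87.995) → (140.937,61.757)

[3] `<polygon>` rectangle, #008000→score S588 F1902: (125.545,97.901) → (176.530,97.901) → (176.530,68.346) → (125.545,68.346) → (125.545,97.901) (closed)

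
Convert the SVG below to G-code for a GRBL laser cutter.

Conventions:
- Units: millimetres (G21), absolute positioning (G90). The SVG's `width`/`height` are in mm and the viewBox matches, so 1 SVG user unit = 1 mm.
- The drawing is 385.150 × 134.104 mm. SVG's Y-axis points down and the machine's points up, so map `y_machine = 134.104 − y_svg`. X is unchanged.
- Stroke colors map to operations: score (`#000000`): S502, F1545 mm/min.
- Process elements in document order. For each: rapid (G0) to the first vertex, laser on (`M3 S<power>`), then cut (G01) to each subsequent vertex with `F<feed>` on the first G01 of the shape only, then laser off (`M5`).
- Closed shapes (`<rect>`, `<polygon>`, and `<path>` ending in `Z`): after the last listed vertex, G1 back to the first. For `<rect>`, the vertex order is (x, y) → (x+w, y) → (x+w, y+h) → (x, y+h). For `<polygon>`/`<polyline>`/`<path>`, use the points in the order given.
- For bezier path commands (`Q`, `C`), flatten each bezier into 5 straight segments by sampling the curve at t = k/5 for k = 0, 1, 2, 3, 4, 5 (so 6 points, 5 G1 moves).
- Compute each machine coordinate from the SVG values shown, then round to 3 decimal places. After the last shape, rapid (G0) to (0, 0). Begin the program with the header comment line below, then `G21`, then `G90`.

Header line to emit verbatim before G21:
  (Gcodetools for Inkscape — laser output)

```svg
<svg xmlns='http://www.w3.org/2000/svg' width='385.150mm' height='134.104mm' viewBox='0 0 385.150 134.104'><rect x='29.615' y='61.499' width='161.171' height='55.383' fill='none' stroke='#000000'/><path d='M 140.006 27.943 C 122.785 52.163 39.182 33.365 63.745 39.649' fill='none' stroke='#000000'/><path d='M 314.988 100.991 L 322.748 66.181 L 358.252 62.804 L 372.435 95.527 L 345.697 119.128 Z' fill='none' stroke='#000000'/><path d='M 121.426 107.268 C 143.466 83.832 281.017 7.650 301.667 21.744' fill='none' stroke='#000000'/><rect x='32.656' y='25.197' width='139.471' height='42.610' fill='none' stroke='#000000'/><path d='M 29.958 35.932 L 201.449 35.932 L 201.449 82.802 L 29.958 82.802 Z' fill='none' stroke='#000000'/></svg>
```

(Gcodetools for Inkscape — laser output)
G21
G90
G0 X29.615 Y72.605
M3 S502
G01 X190.786 Y72.605 F1545
G01 X190.786 Y17.222
G01 X29.615 Y17.222
G01 X29.615 Y72.605
M5
G0 X140.006 Y106.161
M3 S502
G01 X123.104 Y96.246 F1545
G01 X98.649 Y93.387
G01 X75.018 Y94.315
G01 X60.591 Y95.760
G01 X63.745 Y94.455
M5
G0 X314.988 Y33.113
M3 S502
G01 X322.748 Y67.923 F1545
G01 X358.252 Y71.300
G01 X372.435 Y38.577
G01 X345.697 Y14.976
G01 X314.988 Y33.113
M5
G0 X121.426 Y26.836
M3 S502
G01 X146.652 Y46.083 F1545
G01 X188.445 Y71.124
G01 X235.649 Y95.094
G01 X277.108 Y111.127
G01 X301.667 Y112.360
M5
G0 X32.656 Y108.907
M3 S502
G01 X172.127 Y108.907 F1545
G01 X172.127 Y66.297
G01 X32.656 Y66.297
G01 X32.656 Y108.907
M5
G0 X29.958 Y98.172
M3 S502
G01 X201.449 Y98.172 F1545
G01 X201.449 Y51.302
G01 X29.958 Y51.302
G01 X29.958 Y98.172
M5
G0 X0.000 Y0.000

1 u = 1 mm; y_m = 134.104 − y.

[1] `<rect>` rectangle, #000000→score S502 F1545: (29.615,72.605) → (190.786,72.605) → (190.786,17.222) → (29.615,17.222) → (29.615,72.605) (closed)

[2] `<path>` cubic bezier, #000000→score S502 F1545: (140.006,106.161) → (123.104,96.246) → (98.649,93.387) → (75.018,94.315) → (60.591,95.760) → (63.745,94.455)

[3] `<path>` regular polygon, #000000→score S502 F1545: (314.988,33.113) → (322.748,67.923) → (358.252,71.300) → (372.435,38.577) → (345.697,14.976) → (314.988,33.113) (closed)

[4] `<path>` cubic bezier, #000000→score S502 F1545: (121.426,26.836) → (146.652,46.083) → (188.445,71.124) → (235.649,95.094) → (277.108,111.127) → (301.667,112.360)

[5] `<rect>` rectangle, #000000→score S502 F1545: (32.656,108.907) → (172.127,108.907) → (172.127,66.297) → (32.656,66.297) → (32.656,108.907) (closed)

[6] `<path>` rectangle, #000000→score S502 F1545: (29.958,98.172) → (201.449,98.172) → (201.449,51.302) → (29.958,51.302) → (29.958,98.172) (closed)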